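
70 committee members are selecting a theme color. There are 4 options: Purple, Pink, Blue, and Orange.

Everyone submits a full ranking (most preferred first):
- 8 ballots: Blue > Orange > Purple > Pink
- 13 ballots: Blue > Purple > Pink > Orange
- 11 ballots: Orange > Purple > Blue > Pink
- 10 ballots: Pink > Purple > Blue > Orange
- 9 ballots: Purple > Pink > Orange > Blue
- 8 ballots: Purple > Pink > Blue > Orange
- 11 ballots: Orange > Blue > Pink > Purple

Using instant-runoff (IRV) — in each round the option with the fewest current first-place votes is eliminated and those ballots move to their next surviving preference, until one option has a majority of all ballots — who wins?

Purple

Round 1: Purple 17, Pink 10, Blue 21, Orange 22. Pink eliminated.
Round 2: Purple 27, Blue 21, Orange 22. Blue eliminated.
Round 3: Purple 40, Orange 30. Purple has a majority (≥36).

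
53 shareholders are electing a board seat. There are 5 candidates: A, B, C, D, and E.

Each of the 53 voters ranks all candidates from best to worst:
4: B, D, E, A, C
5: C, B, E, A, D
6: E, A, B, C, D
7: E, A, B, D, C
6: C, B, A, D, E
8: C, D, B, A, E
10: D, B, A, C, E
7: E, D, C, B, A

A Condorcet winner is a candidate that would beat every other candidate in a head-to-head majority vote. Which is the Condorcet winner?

B

B vs A: 40–13
B vs C: 27–26
B vs D: 28–25
B vs E: 33–20
B beats every other candidate.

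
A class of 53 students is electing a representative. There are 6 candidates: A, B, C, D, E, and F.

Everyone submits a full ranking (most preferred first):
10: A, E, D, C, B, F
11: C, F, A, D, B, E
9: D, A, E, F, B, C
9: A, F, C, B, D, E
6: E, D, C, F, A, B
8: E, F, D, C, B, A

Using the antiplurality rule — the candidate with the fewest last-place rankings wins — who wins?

D

Last-place votes: A 8, B 6, C 9, D 0, E 20, F 10.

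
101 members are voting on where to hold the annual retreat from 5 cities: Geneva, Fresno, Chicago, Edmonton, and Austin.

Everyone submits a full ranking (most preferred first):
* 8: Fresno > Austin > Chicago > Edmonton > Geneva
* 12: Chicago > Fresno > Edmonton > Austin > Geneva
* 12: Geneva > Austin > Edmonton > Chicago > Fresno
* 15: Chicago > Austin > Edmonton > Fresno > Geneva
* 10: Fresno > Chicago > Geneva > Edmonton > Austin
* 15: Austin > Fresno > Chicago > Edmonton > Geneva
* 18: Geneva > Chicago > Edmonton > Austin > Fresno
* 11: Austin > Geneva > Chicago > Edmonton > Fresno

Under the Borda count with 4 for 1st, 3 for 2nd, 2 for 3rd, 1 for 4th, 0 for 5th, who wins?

Geneva: 8×0 + 12×0 + 12×4 + 15×0 + 10×2 + 15×0 + 18×4 + 11×3 = 173
Fresno: 8×4 + 12×3 + 12×0 + 15×1 + 10×4 + 15×3 + 18×0 + 11×0 = 168
Chicago: 8×2 + 12×4 + 12×1 + 15×4 + 10×3 + 15×2 + 18×3 + 11×2 = 272
Edmonton: 8×1 + 12×2 + 12×2 + 15×2 + 10×1 + 15×1 + 18×2 + 11×1 = 158
Austin: 8×3 + 12×1 + 12×3 + 15×3 + 10×0 + 15×4 + 18×1 + 11×4 = 239

Chicago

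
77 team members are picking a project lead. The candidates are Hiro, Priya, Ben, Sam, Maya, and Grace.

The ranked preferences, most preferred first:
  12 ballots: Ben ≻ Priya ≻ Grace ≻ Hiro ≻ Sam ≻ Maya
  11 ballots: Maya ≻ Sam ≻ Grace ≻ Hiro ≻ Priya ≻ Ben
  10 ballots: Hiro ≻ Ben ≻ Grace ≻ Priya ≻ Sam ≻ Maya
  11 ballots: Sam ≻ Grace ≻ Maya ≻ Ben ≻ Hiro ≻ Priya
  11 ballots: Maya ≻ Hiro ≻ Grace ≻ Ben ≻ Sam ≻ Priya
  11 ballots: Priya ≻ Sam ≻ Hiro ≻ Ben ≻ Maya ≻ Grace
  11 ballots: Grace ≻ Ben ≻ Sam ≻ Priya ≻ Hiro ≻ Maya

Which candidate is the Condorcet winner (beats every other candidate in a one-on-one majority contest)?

Grace

Grace vs Hiro: 45–32
Grace vs Priya: 54–23
Grace vs Ben: 44–33
Grace vs Sam: 44–33
Grace vs Maya: 44–33
Grace beats every other candidate.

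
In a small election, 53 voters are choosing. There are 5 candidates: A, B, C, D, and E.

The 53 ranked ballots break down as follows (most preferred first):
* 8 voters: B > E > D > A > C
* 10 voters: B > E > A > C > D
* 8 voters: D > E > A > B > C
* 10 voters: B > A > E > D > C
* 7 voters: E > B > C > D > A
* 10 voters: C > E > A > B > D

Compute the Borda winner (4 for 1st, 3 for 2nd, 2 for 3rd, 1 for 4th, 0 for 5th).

A: 8×1 + 10×2 + 8×2 + 10×3 + 7×0 + 10×2 = 94
B: 8×4 + 10×4 + 8×1 + 10×4 + 7×3 + 10×1 = 151
C: 8×0 + 10×1 + 8×0 + 10×0 + 7×2 + 10×4 = 64
D: 8×2 + 10×0 + 8×4 + 10×1 + 7×1 + 10×0 = 65
E: 8×3 + 10×3 + 8×3 + 10×2 + 7×4 + 10×3 = 156

E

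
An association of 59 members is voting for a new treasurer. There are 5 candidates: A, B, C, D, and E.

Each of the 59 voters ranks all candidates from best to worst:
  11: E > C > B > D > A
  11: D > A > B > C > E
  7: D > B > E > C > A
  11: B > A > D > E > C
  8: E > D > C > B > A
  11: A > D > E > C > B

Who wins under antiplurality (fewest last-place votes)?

D

Last-place votes: A 26, B 11, C 11, D 0, E 11.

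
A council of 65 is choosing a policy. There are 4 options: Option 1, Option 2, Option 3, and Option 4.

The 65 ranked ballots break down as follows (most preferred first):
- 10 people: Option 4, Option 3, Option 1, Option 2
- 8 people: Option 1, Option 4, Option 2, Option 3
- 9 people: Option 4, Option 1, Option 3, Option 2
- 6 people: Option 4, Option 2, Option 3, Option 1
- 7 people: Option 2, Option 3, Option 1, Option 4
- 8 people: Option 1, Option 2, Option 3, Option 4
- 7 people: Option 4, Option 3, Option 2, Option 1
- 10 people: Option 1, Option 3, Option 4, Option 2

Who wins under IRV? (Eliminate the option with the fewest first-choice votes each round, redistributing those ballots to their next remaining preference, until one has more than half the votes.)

Round 1: Option 1 26, Option 2 7, Option 3 0, Option 4 32. Option 3 eliminated.
Round 2: Option 1 26, Option 2 7, Option 4 32. Option 2 eliminated.
Round 3: Option 1 33, Option 4 32. Option 1 has a majority (≥33).

Option 1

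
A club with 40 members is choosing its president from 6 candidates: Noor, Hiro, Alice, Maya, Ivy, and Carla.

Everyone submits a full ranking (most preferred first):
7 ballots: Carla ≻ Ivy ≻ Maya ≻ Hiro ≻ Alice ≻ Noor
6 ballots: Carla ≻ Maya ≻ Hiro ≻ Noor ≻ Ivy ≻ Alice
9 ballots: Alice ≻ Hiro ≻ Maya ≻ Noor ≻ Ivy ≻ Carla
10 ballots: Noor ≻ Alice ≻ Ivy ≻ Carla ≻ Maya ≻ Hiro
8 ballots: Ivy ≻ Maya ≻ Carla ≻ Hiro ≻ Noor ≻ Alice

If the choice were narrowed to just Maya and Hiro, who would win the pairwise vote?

Maya

Maya is ranked above Hiro on 31 ballots; Hiro above Maya on 9.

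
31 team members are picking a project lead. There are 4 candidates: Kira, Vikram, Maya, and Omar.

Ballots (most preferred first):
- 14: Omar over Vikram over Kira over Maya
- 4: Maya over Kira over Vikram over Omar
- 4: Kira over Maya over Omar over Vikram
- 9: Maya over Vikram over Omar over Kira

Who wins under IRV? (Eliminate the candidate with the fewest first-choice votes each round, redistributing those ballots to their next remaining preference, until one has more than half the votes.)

Maya

Round 1: Kira 4, Vikram 0, Maya 13, Omar 14. Vikram eliminated.
Round 2: Kira 4, Maya 13, Omar 14. Kira eliminated.
Round 3: Maya 17, Omar 14. Maya has a majority (≥16).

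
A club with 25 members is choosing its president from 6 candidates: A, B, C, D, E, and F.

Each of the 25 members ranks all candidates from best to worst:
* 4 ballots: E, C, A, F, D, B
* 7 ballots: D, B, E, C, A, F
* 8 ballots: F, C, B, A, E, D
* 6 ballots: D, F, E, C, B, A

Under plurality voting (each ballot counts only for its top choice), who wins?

First-place votes: A 0, B 0, C 0, D 13, E 4, F 8.

D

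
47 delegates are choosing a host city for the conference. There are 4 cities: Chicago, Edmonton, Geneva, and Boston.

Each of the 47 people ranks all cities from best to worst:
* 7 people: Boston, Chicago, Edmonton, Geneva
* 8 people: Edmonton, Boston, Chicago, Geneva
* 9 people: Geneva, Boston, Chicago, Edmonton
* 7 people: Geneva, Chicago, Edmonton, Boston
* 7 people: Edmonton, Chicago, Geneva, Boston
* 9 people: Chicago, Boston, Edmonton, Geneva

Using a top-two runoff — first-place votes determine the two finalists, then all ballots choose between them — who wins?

Edmonton

Round 1 first-place votes: Chicago 9, Edmonton 15, Geneva 16, Boston 7. Geneva and Edmonton advance.
Runoff: Geneva is ranked above Edmonton on 16 ballots, Edmonton above Geneva on 31.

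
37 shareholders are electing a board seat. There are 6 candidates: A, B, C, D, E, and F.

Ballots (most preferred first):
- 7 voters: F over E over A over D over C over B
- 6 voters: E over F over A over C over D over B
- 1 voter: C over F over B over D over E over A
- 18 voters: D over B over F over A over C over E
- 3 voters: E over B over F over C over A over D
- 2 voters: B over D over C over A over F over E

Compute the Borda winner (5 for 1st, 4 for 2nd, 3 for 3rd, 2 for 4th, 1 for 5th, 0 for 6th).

A: 7×3 + 6×3 + 1×0 + 18×2 + 3×1 + 2×2 = 82
B: 7×0 + 6×0 + 1×3 + 18×4 + 3×4 + 2×5 = 97
C: 7×1 + 6×2 + 1×5 + 18×1 + 3×2 + 2×3 = 54
D: 7×2 + 6×1 + 1×2 + 18×5 + 3×0 + 2×4 = 120
E: 7×4 + 6×5 + 1×1 + 18×0 + 3×5 + 2×0 = 74
F: 7×5 + 6×4 + 1×4 + 18×3 + 3×3 + 2×1 = 128

F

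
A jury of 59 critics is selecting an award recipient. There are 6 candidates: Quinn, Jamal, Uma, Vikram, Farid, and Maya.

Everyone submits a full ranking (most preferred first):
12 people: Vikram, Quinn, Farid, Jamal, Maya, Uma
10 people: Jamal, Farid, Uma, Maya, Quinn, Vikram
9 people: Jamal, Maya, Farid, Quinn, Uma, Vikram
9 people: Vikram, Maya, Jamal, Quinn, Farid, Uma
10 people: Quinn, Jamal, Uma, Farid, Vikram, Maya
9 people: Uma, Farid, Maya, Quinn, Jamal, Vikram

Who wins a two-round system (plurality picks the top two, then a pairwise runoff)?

Round 1 first-place votes: Quinn 10, Jamal 19, Uma 9, Vikram 21, Farid 0, Maya 0. Vikram and Jamal advance.
Runoff: Vikram is ranked above Jamal on 21 ballots, Jamal above Vikram on 38.

Jamal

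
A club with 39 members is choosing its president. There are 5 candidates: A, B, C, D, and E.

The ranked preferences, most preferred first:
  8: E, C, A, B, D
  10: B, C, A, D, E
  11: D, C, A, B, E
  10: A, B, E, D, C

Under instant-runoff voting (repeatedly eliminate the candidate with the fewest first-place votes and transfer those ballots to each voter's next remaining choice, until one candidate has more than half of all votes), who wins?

A

Round 1: A 10, B 10, C 0, D 11, E 8. C eliminated.
Round 2: A 10, B 10, D 11, E 8. E eliminated.
Round 3: A 18, B 10, D 11. B eliminated.
Round 4: A 28, D 11. A has a majority (≥20).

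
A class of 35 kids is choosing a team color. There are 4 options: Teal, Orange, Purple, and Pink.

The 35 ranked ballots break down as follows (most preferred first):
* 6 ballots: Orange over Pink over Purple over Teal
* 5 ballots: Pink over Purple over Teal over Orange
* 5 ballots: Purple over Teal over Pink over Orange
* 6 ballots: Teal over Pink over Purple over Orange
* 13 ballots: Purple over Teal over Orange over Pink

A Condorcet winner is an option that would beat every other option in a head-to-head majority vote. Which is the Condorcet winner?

Purple vs Teal: 29–6
Purple vs Orange: 29–6
Purple vs Pink: 18–17
Purple beats every other option.

Purple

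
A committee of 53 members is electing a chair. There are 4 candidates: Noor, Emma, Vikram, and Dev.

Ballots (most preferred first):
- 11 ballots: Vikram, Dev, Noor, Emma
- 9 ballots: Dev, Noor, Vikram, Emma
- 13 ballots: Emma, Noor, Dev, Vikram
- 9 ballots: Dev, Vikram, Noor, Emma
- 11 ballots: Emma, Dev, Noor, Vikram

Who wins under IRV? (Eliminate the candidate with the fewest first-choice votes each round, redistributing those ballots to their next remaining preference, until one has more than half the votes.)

Dev

Round 1: Noor 0, Emma 24, Vikram 11, Dev 18. Noor eliminated.
Round 2: Emma 24, Vikram 11, Dev 18. Vikram eliminated.
Round 3: Emma 24, Dev 29. Dev has a majority (≥27).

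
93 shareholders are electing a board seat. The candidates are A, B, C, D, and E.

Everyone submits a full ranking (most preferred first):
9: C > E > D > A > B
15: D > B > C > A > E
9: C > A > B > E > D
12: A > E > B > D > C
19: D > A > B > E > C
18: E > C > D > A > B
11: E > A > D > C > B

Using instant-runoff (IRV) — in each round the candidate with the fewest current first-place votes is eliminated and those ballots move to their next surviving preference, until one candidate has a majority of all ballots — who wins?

E

Round 1: A 12, B 0, C 18, D 34, E 29. B eliminated.
Round 2: A 12, C 18, D 34, E 29. A eliminated.
Round 3: C 18, D 34, E 41. C eliminated.
Round 4: D 34, E 59. E has a majority (≥47).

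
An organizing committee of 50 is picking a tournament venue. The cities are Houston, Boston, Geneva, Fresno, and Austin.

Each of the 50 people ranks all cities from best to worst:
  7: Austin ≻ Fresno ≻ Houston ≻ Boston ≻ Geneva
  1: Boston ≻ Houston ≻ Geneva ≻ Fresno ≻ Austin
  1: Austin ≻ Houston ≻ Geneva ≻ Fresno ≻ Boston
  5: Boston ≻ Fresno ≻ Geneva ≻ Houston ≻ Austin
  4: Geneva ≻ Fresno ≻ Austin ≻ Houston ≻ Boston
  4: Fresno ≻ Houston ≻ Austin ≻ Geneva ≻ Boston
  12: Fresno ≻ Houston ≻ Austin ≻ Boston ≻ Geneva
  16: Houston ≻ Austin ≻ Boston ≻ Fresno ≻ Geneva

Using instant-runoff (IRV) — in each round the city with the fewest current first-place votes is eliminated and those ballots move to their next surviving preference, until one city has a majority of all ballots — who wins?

Fresno

Round 1: Houston 16, Boston 6, Geneva 4, Fresno 16, Austin 8. Geneva eliminated.
Round 2: Houston 16, Boston 6, Fresno 20, Austin 8. Boston eliminated.
Round 3: Houston 17, Fresno 25, Austin 8. Austin eliminated.
Round 4: Houston 18, Fresno 32. Fresno has a majority (≥26).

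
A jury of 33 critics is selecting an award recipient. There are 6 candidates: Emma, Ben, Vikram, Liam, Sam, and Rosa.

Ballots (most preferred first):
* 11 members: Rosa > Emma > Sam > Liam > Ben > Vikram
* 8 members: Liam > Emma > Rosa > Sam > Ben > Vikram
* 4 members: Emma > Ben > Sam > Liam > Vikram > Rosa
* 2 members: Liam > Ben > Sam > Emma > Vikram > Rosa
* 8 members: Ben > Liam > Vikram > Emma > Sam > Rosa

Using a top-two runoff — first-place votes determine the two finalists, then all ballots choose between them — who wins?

Liam

Round 1 first-place votes: Emma 4, Ben 8, Vikram 0, Liam 10, Sam 0, Rosa 11. Rosa and Liam advance.
Runoff: Rosa is ranked above Liam on 11 ballots, Liam above Rosa on 22.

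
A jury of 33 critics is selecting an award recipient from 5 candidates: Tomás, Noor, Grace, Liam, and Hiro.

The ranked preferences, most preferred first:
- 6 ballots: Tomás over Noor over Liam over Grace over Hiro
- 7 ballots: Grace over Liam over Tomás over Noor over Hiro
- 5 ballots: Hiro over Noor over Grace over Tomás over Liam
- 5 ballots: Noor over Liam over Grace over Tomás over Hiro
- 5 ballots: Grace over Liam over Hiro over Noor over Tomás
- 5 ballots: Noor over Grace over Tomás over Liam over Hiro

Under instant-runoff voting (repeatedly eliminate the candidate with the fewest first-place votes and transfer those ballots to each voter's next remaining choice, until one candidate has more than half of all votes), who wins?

Round 1: Tomás 6, Noor 10, Grace 12, Liam 0, Hiro 5. Liam eliminated.
Round 2: Tomás 6, Noor 10, Grace 12, Hiro 5. Hiro eliminated.
Round 3: Tomás 6, Noor 15, Grace 12. Tomás eliminated.
Round 4: Noor 21, Grace 12. Noor has a majority (≥17).

Noor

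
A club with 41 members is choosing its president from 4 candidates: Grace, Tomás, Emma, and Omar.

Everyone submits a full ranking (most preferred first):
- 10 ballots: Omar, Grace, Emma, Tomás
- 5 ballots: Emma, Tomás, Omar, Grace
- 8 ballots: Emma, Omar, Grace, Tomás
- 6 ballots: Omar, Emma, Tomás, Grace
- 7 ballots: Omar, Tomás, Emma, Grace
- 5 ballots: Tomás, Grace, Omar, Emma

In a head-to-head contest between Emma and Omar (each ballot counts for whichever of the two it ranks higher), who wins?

Emma is ranked above Omar on 13 ballots; Omar above Emma on 28.

Omar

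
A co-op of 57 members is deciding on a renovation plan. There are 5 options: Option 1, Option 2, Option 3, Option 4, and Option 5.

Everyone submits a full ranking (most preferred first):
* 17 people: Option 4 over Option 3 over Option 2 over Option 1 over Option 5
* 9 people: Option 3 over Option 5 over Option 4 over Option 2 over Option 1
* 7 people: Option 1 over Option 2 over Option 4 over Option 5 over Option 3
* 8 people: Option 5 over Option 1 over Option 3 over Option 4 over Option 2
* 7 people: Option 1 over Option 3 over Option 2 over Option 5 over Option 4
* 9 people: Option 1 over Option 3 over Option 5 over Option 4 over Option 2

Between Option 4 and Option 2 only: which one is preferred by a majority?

Option 4

Option 4 is ranked above Option 2 on 43 ballots; Option 2 above Option 4 on 14.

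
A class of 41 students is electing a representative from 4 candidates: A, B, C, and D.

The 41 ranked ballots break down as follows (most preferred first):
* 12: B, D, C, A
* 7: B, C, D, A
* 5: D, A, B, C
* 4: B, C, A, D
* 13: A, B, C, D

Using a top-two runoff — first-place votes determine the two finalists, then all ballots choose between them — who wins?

B

Round 1 first-place votes: A 13, B 23, C 0, D 5. B and A advance.
Runoff: B is ranked above A on 23 ballots, A above B on 18.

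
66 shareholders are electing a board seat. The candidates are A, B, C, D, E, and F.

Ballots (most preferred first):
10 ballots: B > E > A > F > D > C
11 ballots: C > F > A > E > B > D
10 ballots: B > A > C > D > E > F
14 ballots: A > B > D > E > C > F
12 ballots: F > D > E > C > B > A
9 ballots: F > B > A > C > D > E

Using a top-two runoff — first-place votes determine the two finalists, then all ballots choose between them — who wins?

B

Round 1 first-place votes: A 14, B 20, C 11, D 0, E 0, F 21. F and B advance.
Runoff: F is ranked above B on 32 ballots, B above F on 34.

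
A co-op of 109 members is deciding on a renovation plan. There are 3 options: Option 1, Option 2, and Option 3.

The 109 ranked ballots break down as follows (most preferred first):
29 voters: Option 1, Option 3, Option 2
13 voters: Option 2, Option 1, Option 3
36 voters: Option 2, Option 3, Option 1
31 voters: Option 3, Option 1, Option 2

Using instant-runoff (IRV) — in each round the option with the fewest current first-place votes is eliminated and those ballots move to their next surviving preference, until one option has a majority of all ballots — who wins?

Option 3

Round 1: Option 1 29, Option 2 49, Option 3 31. Option 1 eliminated.
Round 2: Option 2 49, Option 3 60. Option 3 has a majority (≥55).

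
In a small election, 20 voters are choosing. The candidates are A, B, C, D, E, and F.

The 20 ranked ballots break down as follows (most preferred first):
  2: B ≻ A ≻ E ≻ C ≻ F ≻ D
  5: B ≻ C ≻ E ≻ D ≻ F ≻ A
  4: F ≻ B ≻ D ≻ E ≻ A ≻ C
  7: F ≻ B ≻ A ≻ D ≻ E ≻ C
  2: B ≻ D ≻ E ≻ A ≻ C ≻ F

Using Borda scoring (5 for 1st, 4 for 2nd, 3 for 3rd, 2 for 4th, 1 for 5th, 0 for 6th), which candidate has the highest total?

B

A: 2×4 + 5×0 + 4×1 + 7×3 + 2×2 = 37
B: 2×5 + 5×5 + 4×4 + 7×4 + 2×5 = 89
C: 2×2 + 5×4 + 4×0 + 7×0 + 2×1 = 26
D: 2×0 + 5×2 + 4×3 + 7×2 + 2×4 = 44
E: 2×3 + 5×3 + 4×2 + 7×1 + 2×3 = 42
F: 2×1 + 5×1 + 4×5 + 7×5 + 2×0 = 62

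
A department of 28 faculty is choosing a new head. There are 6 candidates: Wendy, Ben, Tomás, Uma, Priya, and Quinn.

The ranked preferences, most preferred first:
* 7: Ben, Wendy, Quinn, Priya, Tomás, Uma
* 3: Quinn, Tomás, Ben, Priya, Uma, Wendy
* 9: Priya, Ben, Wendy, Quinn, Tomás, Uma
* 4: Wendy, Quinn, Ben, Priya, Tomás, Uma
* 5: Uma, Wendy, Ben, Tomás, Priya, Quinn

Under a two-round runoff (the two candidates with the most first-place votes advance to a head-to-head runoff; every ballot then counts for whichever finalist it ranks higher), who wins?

Ben

Round 1 first-place votes: Wendy 4, Ben 7, Tomás 0, Uma 5, Priya 9, Quinn 3. Priya and Ben advance.
Runoff: Priya is ranked above Ben on 9 ballots, Ben above Priya on 19.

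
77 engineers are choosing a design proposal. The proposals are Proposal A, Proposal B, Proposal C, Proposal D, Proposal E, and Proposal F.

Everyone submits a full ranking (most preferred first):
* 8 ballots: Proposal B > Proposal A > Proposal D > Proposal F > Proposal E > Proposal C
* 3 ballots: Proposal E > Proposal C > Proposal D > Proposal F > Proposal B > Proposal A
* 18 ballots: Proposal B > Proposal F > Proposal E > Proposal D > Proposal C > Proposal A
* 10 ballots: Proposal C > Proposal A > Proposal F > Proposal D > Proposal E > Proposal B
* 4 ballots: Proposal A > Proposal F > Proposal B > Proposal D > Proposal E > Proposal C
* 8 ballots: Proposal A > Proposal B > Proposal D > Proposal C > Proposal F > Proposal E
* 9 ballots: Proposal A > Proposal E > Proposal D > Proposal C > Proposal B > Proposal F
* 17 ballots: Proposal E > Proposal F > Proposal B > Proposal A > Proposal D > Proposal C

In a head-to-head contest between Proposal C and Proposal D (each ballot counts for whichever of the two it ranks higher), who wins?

Proposal C is ranked above Proposal D on 13 ballots; Proposal D above Proposal C on 64.

Proposal D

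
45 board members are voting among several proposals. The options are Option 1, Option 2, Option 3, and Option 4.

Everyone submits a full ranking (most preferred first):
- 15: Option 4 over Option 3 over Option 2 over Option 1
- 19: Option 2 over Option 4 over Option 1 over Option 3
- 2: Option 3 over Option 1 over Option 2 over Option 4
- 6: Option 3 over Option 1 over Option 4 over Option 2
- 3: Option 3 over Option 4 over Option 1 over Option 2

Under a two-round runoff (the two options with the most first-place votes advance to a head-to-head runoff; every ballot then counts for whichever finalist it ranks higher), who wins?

Round 1 first-place votes: Option 1 0, Option 2 19, Option 3 11, Option 4 15. Option 2 and Option 4 advance.
Runoff: Option 2 is ranked above Option 4 on 21 ballots, Option 4 above Option 2 on 24.

Option 4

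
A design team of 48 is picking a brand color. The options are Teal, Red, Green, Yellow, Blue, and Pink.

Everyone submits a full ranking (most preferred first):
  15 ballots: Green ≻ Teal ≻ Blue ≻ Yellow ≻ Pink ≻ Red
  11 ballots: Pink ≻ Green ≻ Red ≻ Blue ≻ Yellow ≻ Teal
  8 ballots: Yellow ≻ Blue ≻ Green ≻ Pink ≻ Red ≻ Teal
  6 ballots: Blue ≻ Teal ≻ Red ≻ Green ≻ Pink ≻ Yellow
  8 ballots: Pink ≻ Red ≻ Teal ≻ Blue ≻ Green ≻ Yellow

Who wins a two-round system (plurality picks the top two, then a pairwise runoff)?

Green

Round 1 first-place votes: Teal 0, Red 0, Green 15, Yellow 8, Blue 6, Pink 19. Pink and Green advance.
Runoff: Pink is ranked above Green on 19 ballots, Green above Pink on 29.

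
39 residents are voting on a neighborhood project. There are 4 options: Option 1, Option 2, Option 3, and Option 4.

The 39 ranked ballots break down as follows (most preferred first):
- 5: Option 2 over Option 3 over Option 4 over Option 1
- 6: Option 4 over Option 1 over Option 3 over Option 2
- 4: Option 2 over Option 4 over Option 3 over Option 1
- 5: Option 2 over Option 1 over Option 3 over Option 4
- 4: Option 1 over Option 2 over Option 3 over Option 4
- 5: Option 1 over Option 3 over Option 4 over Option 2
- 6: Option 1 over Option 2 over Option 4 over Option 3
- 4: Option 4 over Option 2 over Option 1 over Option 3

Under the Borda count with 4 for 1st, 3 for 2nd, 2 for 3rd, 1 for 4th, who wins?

Option 1: 5×1 + 6×3 + 4×1 + 5×3 + 4×4 + 5×4 + 6×4 + 4×2 = 110
Option 2: 5×4 + 6×1 + 4×4 + 5×4 + 4×3 + 5×1 + 6×3 + 4×3 = 109
Option 3: 5×3 + 6×2 + 4×2 + 5×2 + 4×2 + 5×3 + 6×1 + 4×1 = 78
Option 4: 5×2 + 6×4 + 4×3 + 5×1 + 4×1 + 5×2 + 6×2 + 4×4 = 93

Option 1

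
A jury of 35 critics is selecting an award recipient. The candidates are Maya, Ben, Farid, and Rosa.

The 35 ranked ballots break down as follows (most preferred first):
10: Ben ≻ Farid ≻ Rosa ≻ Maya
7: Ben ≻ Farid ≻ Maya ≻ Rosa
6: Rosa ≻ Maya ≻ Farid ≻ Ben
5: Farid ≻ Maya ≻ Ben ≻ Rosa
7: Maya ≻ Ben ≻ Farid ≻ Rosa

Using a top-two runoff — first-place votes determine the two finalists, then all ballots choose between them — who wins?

Maya

Round 1 first-place votes: Maya 7, Ben 17, Farid 5, Rosa 6. Ben and Maya advance.
Runoff: Ben is ranked above Maya on 17 ballots, Maya above Ben on 18.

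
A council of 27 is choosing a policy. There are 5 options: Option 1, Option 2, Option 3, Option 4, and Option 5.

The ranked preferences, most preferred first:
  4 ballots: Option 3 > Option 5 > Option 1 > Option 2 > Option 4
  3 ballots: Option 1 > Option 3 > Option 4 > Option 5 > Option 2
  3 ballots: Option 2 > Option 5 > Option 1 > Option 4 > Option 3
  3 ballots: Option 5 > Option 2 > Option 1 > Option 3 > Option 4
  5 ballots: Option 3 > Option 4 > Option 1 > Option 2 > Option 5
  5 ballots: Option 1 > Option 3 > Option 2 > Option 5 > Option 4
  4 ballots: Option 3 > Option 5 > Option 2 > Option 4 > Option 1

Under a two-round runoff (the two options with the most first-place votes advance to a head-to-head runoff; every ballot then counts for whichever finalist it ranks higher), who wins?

Round 1 first-place votes: Option 1 8, Option 2 3, Option 3 13, Option 4 0, Option 5 3. Option 3 and Option 1 advance.
Runoff: Option 3 is ranked above Option 1 on 13 ballots, Option 1 above Option 3 on 14.

Option 1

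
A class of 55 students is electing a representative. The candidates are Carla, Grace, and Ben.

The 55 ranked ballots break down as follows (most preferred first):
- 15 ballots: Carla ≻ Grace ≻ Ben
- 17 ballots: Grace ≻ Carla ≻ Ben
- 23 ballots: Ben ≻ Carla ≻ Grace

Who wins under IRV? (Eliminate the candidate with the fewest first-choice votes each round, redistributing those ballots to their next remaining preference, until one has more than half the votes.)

Grace

Round 1: Carla 15, Grace 17, Ben 23. Carla eliminated.
Round 2: Grace 32, Ben 23. Grace has a majority (≥28).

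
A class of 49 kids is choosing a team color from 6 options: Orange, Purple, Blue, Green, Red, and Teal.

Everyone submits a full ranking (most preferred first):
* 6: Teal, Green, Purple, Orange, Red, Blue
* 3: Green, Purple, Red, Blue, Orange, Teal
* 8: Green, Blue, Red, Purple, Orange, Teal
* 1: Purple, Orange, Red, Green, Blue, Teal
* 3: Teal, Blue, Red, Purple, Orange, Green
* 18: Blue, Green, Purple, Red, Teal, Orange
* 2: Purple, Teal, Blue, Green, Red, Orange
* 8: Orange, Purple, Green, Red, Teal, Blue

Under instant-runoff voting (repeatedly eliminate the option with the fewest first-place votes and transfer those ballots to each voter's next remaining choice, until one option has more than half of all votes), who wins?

Round 1: Orange 8, Purple 3, Blue 18, Green 11, Red 0, Teal 9. Red eliminated.
Round 2: Orange 8, Purple 3, Blue 18, Green 11, Teal 9. Purple eliminated.
Round 3: Orange 9, Blue 18, Green 11, Teal 11. Orange eliminated.
Round 4: Blue 18, Green 20, Teal 11. Teal eliminated.
Round 5: Blue 23, Green 26. Green has a majority (≥25).

Green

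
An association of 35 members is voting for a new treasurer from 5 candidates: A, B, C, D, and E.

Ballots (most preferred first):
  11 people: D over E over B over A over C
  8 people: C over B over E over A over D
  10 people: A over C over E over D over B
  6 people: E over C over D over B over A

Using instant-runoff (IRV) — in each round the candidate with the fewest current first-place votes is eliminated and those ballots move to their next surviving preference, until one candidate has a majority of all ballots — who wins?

C

Round 1: A 10, B 0, C 8, D 11, E 6. B eliminated.
Round 2: A 10, C 8, D 11, E 6. E eliminated.
Round 3: A 10, C 14, D 11. A eliminated.
Round 4: C 24, D 11. C has a majority (≥18).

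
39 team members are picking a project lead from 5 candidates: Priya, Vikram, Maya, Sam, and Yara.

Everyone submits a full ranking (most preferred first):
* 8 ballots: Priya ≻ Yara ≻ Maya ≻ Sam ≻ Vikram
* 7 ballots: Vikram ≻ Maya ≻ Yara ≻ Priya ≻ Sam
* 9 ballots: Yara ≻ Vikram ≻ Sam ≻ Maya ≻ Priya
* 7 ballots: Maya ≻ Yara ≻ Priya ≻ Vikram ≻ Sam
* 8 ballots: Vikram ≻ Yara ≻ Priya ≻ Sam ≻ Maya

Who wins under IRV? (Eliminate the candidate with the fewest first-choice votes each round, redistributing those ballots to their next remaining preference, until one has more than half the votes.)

Yara

Round 1: Priya 8, Vikram 15, Maya 7, Sam 0, Yara 9. Sam eliminated.
Round 2: Priya 8, Vikram 15, Maya 7, Yara 9. Maya eliminated.
Round 3: Priya 8, Vikram 15, Yara 16. Priya eliminated.
Round 4: Vikram 15, Yara 24. Yara has a majority (≥20).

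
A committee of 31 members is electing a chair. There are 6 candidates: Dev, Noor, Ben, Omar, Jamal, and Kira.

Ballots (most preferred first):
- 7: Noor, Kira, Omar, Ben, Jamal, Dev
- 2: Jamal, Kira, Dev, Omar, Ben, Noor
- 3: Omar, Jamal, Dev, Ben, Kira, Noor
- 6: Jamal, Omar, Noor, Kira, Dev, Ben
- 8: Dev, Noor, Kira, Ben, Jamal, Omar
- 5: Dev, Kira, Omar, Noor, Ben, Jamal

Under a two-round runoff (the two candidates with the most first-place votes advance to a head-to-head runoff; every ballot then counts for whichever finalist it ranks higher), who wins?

Round 1 first-place votes: Dev 13, Noor 7, Ben 0, Omar 3, Jamal 8, Kira 0. Dev and Jamal advance.
Runoff: Dev is ranked above Jamal on 13 ballots, Jamal above Dev on 18.

Jamal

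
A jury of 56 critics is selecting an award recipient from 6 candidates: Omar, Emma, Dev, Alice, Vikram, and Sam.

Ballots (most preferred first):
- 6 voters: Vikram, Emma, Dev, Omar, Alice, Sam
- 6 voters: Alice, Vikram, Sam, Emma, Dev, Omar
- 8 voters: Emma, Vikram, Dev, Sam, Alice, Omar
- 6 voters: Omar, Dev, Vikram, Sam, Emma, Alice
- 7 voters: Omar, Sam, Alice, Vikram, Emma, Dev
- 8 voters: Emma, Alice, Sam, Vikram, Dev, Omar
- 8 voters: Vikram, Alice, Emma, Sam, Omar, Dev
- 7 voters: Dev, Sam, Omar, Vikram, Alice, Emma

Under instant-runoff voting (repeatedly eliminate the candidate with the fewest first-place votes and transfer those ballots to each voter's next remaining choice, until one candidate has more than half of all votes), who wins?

Vikram

Round 1: Omar 13, Emma 16, Dev 7, Alice 6, Vikram 14, Sam 0. Sam eliminated.
Round 2: Omar 13, Emma 16, Dev 7, Alice 6, Vikram 14. Alice eliminated.
Round 3: Omar 13, Emma 16, Dev 7, Vikram 20. Dev eliminated.
Round 4: Omar 20, Emma 16, Vikram 20. Emma eliminated.
Round 5: Omar 20, Vikram 36. Vikram has a majority (≥29).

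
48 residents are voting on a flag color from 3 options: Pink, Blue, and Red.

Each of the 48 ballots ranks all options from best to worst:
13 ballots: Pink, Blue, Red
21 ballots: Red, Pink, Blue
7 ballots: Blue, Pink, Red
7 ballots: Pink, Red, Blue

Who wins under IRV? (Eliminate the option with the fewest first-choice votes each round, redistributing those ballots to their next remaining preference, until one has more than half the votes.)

Pink

Round 1: Pink 20, Blue 7, Red 21. Blue eliminated.
Round 2: Pink 27, Red 21. Pink has a majority (≥25).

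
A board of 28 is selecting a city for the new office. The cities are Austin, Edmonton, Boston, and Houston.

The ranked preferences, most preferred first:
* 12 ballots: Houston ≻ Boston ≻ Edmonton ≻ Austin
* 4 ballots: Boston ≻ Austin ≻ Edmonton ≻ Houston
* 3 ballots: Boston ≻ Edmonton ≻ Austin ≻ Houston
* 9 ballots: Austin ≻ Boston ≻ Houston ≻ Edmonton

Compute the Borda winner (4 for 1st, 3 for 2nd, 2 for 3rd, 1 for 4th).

Boston

Austin: 12×1 + 4×3 + 3×2 + 9×4 = 66
Edmonton: 12×2 + 4×2 + 3×3 + 9×1 = 50
Boston: 12×3 + 4×4 + 3×4 + 9×3 = 91
Houston: 12×4 + 4×1 + 3×1 + 9×2 = 73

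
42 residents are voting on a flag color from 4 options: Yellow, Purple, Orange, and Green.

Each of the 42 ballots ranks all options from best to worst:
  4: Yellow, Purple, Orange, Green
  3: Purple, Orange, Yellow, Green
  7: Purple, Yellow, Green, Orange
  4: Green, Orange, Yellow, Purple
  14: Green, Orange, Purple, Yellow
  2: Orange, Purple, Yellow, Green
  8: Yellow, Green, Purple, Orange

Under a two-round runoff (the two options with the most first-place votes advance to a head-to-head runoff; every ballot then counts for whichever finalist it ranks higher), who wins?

Round 1 first-place votes: Yellow 12, Purple 10, Orange 2, Green 18. Green and Yellow advance.
Runoff: Green is ranked above Yellow on 18 ballots, Yellow above Green on 24.

Yellow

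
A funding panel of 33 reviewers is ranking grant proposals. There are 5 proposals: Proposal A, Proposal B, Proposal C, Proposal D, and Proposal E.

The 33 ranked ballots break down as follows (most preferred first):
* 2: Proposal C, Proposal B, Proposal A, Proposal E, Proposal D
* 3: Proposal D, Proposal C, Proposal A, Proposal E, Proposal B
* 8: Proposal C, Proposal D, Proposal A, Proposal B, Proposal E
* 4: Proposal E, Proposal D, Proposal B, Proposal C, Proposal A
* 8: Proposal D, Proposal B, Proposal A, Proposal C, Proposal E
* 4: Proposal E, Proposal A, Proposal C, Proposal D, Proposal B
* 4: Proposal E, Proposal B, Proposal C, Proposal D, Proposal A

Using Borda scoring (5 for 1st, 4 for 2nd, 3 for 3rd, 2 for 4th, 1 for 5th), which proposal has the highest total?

Proposal D

Proposal A: 2×3 + 3×3 + 8×3 + 4×1 + 8×3 + 4×4 + 4×1 = 87
Proposal B: 2×4 + 3×1 + 8×2 + 4×3 + 8×4 + 4×1 + 4×4 = 91
Proposal C: 2×5 + 3×4 + 8×5 + 4×2 + 8×2 + 4×3 + 4×3 = 110
Proposal D: 2×1 + 3×5 + 8×4 + 4×4 + 8×5 + 4×2 + 4×2 = 121
Proposal E: 2×2 + 3×2 + 8×1 + 4×5 + 8×1 + 4×5 + 4×5 = 86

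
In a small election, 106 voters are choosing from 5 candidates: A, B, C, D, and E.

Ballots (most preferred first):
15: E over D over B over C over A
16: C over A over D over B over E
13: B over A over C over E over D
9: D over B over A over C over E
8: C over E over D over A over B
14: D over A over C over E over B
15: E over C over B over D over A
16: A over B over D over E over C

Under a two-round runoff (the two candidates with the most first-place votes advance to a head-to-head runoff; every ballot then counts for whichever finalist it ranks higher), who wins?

C

Round 1 first-place votes: A 16, B 13, C 24, D 23, E 30. E and C advance.
Runoff: E is ranked above C on 46 ballots, C above E on 60.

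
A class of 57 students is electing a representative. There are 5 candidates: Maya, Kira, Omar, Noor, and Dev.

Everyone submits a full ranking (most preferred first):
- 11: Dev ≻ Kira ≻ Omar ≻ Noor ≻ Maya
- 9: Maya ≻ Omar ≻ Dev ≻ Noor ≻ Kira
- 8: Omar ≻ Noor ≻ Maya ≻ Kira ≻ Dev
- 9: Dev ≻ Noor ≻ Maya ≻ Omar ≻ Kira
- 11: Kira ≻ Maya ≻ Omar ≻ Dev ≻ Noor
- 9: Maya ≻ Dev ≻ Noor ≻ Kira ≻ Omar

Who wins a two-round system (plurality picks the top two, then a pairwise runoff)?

Maya

Round 1 first-place votes: Maya 18, Kira 11, Omar 8, Noor 0, Dev 20. Dev and Maya advance.
Runoff: Dev is ranked above Maya on 20 ballots, Maya above Dev on 37.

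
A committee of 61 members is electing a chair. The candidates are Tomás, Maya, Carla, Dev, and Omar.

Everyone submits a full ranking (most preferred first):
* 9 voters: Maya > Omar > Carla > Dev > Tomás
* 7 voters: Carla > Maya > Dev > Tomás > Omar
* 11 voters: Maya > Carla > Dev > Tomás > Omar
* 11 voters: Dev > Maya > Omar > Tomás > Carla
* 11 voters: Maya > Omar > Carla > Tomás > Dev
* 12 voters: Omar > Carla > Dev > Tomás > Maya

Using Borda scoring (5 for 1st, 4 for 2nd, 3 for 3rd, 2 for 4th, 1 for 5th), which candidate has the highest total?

Maya

Tomás: 9×1 + 7×2 + 11×2 + 11×2 + 11×2 + 12×2 = 113
Maya: 9×5 + 7×4 + 11×5 + 11×4 + 11×5 + 12×1 = 239
Carla: 9×3 + 7×5 + 11×4 + 11×1 + 11×3 + 12×4 = 198
Dev: 9×2 + 7×3 + 11×3 + 11×5 + 11×1 + 12×3 = 174
Omar: 9×4 + 7×1 + 11×1 + 11×3 + 11×4 + 12×5 = 191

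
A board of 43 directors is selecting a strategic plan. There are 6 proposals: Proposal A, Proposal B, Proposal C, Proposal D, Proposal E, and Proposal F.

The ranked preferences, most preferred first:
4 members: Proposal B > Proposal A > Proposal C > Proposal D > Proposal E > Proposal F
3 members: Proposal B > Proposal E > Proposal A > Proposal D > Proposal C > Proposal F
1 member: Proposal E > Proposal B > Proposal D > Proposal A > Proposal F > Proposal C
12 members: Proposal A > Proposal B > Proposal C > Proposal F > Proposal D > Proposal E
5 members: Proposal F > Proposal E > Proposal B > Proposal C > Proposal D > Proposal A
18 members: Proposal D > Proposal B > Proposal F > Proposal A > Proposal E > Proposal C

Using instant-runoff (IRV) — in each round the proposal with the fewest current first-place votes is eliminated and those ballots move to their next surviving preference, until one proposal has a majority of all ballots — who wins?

Round 1: Proposal A 12, Proposal B 7, Proposal C 0, Proposal D 18, Proposal E 1, Proposal F 5. Proposal C eliminated.
Round 2: Proposal A 12, Proposal B 7, Proposal D 18, Proposal E 1, Proposal F 5. Proposal E eliminated.
Round 3: Proposal A 12, Proposal B 8, Proposal D 18, Proposal F 5. Proposal F eliminated.
Round 4: Proposal A 12, Proposal B 13, Proposal D 18. Proposal A eliminated.
Round 5: Proposal B 25, Proposal D 18. Proposal B has a majority (≥22).

Proposal B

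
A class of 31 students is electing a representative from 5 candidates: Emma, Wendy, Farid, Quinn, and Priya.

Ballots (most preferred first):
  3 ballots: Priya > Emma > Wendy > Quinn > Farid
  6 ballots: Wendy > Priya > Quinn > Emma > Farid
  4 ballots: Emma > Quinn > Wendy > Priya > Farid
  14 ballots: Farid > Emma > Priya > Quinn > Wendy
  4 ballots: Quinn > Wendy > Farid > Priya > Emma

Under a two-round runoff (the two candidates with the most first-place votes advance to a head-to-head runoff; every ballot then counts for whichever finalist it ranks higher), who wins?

Wendy

Round 1 first-place votes: Emma 4, Wendy 6, Farid 14, Quinn 4, Priya 3. Farid and Wendy advance.
Runoff: Farid is ranked above Wendy on 14 ballots, Wendy above Farid on 17.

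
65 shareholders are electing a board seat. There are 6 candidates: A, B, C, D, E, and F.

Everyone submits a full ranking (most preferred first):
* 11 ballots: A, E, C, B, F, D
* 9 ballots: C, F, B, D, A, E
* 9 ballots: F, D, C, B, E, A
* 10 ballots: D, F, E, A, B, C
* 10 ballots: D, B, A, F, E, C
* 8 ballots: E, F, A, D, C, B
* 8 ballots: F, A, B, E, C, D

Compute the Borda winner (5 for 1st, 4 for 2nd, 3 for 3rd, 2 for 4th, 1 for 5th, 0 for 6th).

F

A: 11×5 + 9×1 + 9×0 + 10×2 + 10×3 + 8×3 + 8×4 = 170
B: 11×2 + 9×3 + 9×2 + 10×1 + 10×4 + 8×0 + 8×3 = 141
C: 11×3 + 9×5 + 9×3 + 10×0 + 10×0 + 8×1 + 8×1 = 121
D: 11×0 + 9×2 + 9×4 + 10×5 + 10×5 + 8×2 + 8×0 = 170
E: 11×4 + 9×0 + 9×1 + 10×3 + 10×1 + 8×5 + 8×2 = 149
F: 11×1 + 9×4 + 9×5 + 10×4 + 10×2 + 8×4 + 8×5 = 224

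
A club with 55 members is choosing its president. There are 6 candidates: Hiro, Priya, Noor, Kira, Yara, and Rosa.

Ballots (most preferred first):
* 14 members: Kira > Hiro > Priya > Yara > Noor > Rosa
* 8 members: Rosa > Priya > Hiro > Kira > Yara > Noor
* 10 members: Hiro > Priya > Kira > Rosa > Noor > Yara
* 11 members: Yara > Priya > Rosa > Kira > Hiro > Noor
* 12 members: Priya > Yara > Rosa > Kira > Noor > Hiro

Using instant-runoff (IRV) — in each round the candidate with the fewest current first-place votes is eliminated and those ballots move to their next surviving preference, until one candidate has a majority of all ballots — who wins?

Priya

Round 1: Hiro 10, Priya 12, Noor 0, Kira 14, Yara 11, Rosa 8. Noor eliminated.
Round 2: Hiro 10, Priya 12, Kira 14, Yara 11, Rosa 8. Rosa eliminated.
Round 3: Hiro 10, Priya 20, Kira 14, Yara 11. Hiro eliminated.
Round 4: Priya 30, Kira 14, Yara 11. Priya has a majority (≥28).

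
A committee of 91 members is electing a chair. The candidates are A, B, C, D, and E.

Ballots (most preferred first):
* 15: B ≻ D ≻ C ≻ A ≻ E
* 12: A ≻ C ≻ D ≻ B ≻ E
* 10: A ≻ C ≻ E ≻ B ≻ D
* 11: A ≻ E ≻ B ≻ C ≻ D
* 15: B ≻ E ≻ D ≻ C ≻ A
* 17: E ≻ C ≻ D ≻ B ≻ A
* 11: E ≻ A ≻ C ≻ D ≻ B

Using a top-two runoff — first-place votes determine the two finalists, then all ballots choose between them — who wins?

Round 1 first-place votes: A 33, B 30, C 0, D 0, E 28. A and B advance.
Runoff: A is ranked above B on 44 ballots, B above A on 47.

B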